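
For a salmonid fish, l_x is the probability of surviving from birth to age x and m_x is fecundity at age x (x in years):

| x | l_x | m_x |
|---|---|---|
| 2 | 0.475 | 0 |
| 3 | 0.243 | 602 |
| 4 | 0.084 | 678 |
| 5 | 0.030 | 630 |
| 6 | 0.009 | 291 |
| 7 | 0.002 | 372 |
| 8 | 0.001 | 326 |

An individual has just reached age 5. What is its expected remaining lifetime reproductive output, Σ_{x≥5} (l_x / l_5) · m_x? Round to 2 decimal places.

l_5 = 0.030. Conditional survival from age 5 to x is l_x / l_5.
  x=5: (0.030/0.030) × 630 = 630.0000
  x=6: (0.009/0.030) × 291 = 87.3000
  x=7: (0.002/0.030) × 372 = 24.8000
  x=8: (0.001/0.030) × 326 = 10.8667
Sum = 630.0000 + 87.3000 + 24.8000 + 10.8667 = 752.9667

752.97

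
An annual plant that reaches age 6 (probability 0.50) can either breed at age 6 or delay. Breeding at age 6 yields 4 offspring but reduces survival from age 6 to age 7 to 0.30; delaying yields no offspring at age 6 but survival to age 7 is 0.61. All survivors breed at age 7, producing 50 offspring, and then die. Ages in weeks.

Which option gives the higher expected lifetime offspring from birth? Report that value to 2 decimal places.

breed at age 6: R₀ = 0.50 × (4 + 0.30 × 50) = 0.50 × 19.0000 = 9.5000
delay to age 7: R₀ = 0.50 × (0.61 × 50) = 0.50 × 30.5000 = 15.2500
Higher: delay to age 7 (15.2500).

15.25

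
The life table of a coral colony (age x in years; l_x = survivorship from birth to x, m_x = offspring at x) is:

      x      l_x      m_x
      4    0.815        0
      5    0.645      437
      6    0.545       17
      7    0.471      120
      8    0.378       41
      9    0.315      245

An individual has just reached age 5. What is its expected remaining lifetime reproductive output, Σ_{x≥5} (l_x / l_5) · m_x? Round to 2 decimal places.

682.67

l_5 = 0.645. Conditional survival from age 5 to x is l_x / l_5.
  x=5: (0.645/0.645) × 437 = 437.0000
  x=6: (0.545/0.645) × 17 = 14.3643
  x=7: (0.471/0.645) × 120 = 87.6279
  x=8: (0.378/0.645) × 41 = 24.0279
  x=9: (0.315/0.645) × 245 = 119.6512
Sum = 437.0000 + 14.3643 + 87.6279 + 24.0279 + 119.6512 = 682.6713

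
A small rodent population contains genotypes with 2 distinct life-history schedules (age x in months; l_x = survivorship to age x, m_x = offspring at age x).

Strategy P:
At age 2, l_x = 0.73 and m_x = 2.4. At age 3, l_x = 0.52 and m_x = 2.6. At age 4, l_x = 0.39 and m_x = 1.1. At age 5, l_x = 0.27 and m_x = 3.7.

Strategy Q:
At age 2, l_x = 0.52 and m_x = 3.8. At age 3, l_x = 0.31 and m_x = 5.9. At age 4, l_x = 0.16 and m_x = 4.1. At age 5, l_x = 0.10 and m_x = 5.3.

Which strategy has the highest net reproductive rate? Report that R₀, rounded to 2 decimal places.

Strategy P: R₀ = 0.73×2.4 + 0.52×2.6 + 0.39×1.1 + 0.27×3.7 = 4.5320
Strategy Q: R₀ = 0.52×3.8 + 0.31×5.9 + 0.16×4.1 + 0.10×5.3 = 4.9910
Highest R₀: strategy Q with 4.9910.

4.99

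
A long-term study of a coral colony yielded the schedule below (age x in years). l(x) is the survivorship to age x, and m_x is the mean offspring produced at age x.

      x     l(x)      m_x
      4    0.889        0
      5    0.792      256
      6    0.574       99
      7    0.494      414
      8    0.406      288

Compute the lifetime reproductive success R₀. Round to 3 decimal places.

581.022

R₀ = Σ l(x) m_x:
  age 4: 0.889 × 0 = 0.0000
  age 5: 0.792 × 256 = 202.7520
  age 6: 0.574 × 99 = 56.8260
  age 7: 0.494 × 414 = 204.5160
  age 8: 0.406 × 288 = 116.9280
R₀ = 0.0000 + 202.7520 + 56.8260 + 204.5160 + 116.9280 = 581.0220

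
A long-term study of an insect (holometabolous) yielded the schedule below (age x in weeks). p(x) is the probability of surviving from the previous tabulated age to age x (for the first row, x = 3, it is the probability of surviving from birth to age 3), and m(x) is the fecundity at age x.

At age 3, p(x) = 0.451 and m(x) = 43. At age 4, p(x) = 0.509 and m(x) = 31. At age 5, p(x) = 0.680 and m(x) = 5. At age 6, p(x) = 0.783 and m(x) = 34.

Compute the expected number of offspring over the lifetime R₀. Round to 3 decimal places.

Survivorship from birth: l_x = p_3·p_4·…·p_x.
  l_3 = 0.45100
  l_4 = 0.22956
  l_5 = 0.15610
  l_6 = 0.12223
R₀ = Σ l_x m(x):
  age 3: 0.45100 × 43 = 19.3930
  age 4: 0.22956 × 31 = 7.1164
  age 5: 0.15610 × 5 = 0.7805
  age 6: 0.12223 × 34 = 4.1558
R₀ = 19.3930 + 7.1164 + 0.7805 + 4.1558 = 31.4457

31.446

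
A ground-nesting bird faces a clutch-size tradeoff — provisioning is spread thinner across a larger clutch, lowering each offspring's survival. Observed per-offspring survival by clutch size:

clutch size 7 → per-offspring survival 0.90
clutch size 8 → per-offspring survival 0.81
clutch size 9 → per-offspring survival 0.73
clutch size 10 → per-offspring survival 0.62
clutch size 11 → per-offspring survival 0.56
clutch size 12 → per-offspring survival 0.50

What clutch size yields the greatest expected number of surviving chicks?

9

Expected surviving chicks = c × s(c):
  c=7: 7 × 0.90 = 6.300
  c=8: 8 × 0.81 = 6.480
  c=9: 9 × 0.73 = 6.570
  c=10: 10 × 0.62 = 6.200
  c=11: 11 × 0.56 = 6.160
  c=12: 12 × 0.50 = 6.000
Maximum at c = 9 (6.570 surviving chicks).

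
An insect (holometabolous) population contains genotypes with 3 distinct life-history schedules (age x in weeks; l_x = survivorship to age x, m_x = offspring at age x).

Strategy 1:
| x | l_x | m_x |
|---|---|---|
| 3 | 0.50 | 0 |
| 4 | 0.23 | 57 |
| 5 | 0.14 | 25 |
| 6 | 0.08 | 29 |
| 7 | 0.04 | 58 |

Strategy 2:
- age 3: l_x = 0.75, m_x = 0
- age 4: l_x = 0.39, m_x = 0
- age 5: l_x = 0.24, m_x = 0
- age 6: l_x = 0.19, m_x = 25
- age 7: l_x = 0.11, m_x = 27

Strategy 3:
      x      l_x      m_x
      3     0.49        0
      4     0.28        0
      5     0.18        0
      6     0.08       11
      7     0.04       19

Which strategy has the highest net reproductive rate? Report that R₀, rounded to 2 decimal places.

Strategy 1: R₀ = 0.50×0 + 0.23×57 + 0.14×25 + 0.08×29 + 0.04×58 = 21.2500
Strategy 2: R₀ = 0.75×0 + 0.39×0 + 0.24×0 + 0.19×25 + 0.11×27 = 7.7200
Strategy 3: R₀ = 0.49×0 + 0.28×0 + 0.18×0 + 0.08×11 + 0.04×19 = 1.6400
Highest R₀: strategy 1 with 21.2500.

21.25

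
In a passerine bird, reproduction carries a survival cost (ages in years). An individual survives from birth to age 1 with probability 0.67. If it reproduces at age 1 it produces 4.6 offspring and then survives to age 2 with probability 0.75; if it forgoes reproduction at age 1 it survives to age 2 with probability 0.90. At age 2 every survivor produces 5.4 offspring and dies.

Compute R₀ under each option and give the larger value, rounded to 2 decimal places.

5.80

breed at age 1: R₀ = 0.67 × (4.6 + 0.75 × 5.4) = 0.67 × 8.6500 = 5.7955
delay to age 2: R₀ = 0.67 × (0.90 × 5.4) = 0.67 × 4.8600 = 3.2562
Higher: breed at age 1 (5.7955).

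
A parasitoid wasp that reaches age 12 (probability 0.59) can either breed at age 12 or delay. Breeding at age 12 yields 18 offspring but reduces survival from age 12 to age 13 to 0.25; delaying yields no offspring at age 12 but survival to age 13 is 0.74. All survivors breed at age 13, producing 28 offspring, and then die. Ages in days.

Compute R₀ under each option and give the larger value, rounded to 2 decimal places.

breed at age 12: R₀ = 0.59 × (18 + 0.25 × 28) = 0.59 × 25.0000 = 14.7500
delay to age 13: R₀ = 0.59 × (0.74 × 28) = 0.59 × 20.7200 = 12.2248
Higher: breed at age 12 (14.7500).

14.75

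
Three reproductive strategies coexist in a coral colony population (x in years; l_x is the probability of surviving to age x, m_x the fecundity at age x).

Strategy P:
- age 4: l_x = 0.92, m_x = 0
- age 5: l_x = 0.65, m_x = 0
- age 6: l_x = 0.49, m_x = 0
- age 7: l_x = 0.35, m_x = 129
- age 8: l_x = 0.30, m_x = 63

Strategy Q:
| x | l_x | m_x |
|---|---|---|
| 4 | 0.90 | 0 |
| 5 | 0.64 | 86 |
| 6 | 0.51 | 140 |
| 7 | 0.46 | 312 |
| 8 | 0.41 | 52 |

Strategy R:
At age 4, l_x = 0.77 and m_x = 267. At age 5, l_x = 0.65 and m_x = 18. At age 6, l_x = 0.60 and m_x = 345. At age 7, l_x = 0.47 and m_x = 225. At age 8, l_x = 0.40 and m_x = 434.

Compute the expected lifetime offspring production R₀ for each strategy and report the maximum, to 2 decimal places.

Strategy P: R₀ = 0.92×0 + 0.65×0 + 0.49×0 + 0.35×129 + 0.30×63 = 64.0500
Strategy Q: R₀ = 0.90×0 + 0.64×86 + 0.51×140 + 0.46×312 + 0.41×52 = 291.2800
Strategy R: R₀ = 0.77×267 + 0.65×18 + 0.60×345 + 0.47×225 + 0.40×434 = 703.6400
Highest R₀: strategy R with 703.6400.

703.64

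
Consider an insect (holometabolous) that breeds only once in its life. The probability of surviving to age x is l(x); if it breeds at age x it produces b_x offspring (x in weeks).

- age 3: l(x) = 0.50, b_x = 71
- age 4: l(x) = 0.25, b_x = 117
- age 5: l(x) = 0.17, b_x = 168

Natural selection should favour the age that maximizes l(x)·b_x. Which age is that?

Expected offspring if breeding at age x = l(x) × b_x:
  age 3: 0.50 × 71 = 35.500
  age 4: 0.25 × 117 = 29.250
  age 5: 0.17 × 168 = 28.560
Maximum at age 3 (35.500).

3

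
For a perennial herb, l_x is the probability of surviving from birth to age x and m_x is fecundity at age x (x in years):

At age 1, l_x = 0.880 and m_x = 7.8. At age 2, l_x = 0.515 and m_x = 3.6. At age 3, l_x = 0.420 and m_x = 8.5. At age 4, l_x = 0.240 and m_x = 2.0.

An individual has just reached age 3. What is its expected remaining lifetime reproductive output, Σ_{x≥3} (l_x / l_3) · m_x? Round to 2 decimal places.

9.64

l_3 = 0.420. Conditional survival from age 3 to x is l_x / l_3.
  x=3: (0.420/0.420) × 8.5 = 8.5000
  x=4: (0.240/0.420) × 2.0 = 1.1429
Sum = 8.5000 + 1.1429 = 9.6429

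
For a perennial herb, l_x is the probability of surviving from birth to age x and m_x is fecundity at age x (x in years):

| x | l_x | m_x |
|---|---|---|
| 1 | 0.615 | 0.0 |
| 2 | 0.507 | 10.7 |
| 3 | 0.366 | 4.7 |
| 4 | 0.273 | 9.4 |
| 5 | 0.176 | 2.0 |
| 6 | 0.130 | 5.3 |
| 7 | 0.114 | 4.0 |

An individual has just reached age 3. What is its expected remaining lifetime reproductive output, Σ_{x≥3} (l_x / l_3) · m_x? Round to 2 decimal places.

l_3 = 0.366. Conditional survival from age 3 to x is l_x / l_3.
  x=3: (0.366/0.366) × 4.7 = 4.7000
  x=4: (0.273/0.366) × 9.4 = 7.0115
  x=5: (0.176/0.366) × 2.0 = 0.9617
  x=6: (0.130/0.366) × 5.3 = 1.8825
  x=7: (0.114/0.366) × 4.0 = 1.2459
Sum = 4.7000 + 7.0115 + 0.9617 + 1.8825 + 1.2459 = 15.8016

15.80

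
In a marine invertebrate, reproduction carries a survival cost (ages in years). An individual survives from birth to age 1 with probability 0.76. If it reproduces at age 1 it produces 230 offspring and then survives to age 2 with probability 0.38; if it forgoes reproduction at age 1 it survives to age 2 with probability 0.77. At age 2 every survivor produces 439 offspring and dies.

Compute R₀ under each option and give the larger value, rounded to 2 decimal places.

301.58

breed at age 1: R₀ = 0.76 × (230 + 0.38 × 439) = 0.76 × 396.8200 = 301.5832
delay to age 2: R₀ = 0.76 × (0.77 × 439) = 0.76 × 338.0300 = 256.9028
Higher: breed at age 1 (301.5832).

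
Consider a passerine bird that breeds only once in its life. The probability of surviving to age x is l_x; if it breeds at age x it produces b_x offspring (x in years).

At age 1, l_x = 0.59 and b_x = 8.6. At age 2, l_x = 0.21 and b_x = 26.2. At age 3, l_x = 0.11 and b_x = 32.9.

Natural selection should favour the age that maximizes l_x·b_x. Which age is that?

2

Expected offspring if breeding at age x = l_x × b_x:
  age 1: 0.59 × 8.6 = 5.074
  age 2: 0.21 × 26.2 = 5.502
  age 3: 0.11 × 32.9 = 3.619
Maximum at age 2 (5.502).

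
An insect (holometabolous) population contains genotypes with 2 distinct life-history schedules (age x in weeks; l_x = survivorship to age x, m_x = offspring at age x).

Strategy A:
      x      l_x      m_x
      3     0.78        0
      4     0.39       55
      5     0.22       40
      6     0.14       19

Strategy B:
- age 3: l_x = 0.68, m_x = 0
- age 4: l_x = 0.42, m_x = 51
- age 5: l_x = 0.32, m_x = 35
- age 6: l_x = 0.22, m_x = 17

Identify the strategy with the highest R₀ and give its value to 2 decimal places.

36.36

Strategy A: R₀ = 0.78×0 + 0.39×55 + 0.22×40 + 0.14×19 = 32.9100
Strategy B: R₀ = 0.68×0 + 0.42×51 + 0.32×35 + 0.22×17 = 36.3600
Highest R₀: strategy B with 36.3600.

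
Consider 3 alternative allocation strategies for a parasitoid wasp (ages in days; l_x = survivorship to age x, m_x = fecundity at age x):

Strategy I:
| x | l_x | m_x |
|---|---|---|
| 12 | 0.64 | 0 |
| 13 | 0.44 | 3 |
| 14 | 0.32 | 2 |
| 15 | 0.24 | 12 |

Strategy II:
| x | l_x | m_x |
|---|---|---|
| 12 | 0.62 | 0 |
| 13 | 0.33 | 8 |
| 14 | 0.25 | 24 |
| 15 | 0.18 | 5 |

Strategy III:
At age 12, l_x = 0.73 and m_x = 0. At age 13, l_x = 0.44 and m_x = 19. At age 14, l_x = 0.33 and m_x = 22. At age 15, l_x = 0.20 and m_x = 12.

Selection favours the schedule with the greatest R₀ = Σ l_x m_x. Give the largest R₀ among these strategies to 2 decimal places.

Strategy I: R₀ = 0.64×0 + 0.44×3 + 0.32×2 + 0.24×12 = 4.8400
Strategy II: R₀ = 0.62×0 + 0.33×8 + 0.25×24 + 0.18×5 = 9.5400
Strategy III: R₀ = 0.73×0 + 0.44×19 + 0.33×22 + 0.20×12 = 18.0200
Highest R₀: strategy III with 18.0200.

18.02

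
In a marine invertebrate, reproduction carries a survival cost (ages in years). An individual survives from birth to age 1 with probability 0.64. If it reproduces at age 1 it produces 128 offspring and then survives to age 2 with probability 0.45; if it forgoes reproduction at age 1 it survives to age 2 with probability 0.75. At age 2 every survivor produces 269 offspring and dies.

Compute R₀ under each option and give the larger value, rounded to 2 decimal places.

159.39

breed at age 1: R₀ = 0.64 × (128 + 0.45 × 269) = 0.64 × 249.0500 = 159.3920
delay to age 2: R₀ = 0.64 × (0.75 × 269) = 0.64 × 201.7500 = 129.1200
Higher: breed at age 1 (159.3920).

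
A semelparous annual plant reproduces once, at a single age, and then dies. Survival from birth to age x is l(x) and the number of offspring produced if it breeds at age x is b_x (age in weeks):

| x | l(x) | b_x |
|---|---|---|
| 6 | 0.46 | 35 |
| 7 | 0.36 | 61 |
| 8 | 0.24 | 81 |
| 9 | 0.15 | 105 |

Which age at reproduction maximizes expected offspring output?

7

Expected offspring if breeding at age x = l(x) × b_x:
  age 6: 0.46 × 35 = 16.100
  age 7: 0.36 × 61 = 21.960
  age 8: 0.24 × 81 = 19.440
  age 9: 0.15 × 105 = 15.750
Maximum at age 7 (21.960).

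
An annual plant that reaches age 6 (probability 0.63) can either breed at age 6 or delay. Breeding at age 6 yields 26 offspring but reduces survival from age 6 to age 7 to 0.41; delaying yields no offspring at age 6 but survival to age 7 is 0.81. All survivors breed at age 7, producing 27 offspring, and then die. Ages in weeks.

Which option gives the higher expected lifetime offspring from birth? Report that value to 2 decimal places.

breed at age 6: R₀ = 0.63 × (26 + 0.41 × 27) = 0.63 × 37.0700 = 23.3541
delay to age 7: R₀ = 0.63 × (0.81 × 27) = 0.63 × 21.8700 = 13.7781
Higher: breed at age 6 (23.3541).

23.35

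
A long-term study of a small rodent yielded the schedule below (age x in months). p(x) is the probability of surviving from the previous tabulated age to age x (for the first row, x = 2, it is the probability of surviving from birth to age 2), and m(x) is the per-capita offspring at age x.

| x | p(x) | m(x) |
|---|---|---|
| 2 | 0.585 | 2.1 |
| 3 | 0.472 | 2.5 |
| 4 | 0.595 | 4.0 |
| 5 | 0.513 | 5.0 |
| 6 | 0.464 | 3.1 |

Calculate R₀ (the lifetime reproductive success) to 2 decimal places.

3.12

Survivorship from birth: l_x = p_2·p_3·…·p_x.
  l_2 = 0.58500
  l_3 = 0.27612
  l_4 = 0.16429
  l_5 = 0.08428
  l_6 = 0.03911
R₀ = Σ l_x m(x):
  age 2: 0.58500 × 2.1 = 1.2285
  age 3: 0.27612 × 2.5 = 0.6903
  age 4: 0.16429 × 4.0 = 0.6572
  age 5: 0.08428 × 5.0 = 0.4214
  age 6: 0.03911 × 3.1 = 0.1212
R₀ = 1.2285 + 0.6903 + 0.6572 + 0.4214 + 0.1212 = 3.1186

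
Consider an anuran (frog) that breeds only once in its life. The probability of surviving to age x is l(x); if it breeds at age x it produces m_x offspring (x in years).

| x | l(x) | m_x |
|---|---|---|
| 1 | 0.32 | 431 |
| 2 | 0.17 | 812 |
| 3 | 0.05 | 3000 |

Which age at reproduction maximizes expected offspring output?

3

Expected offspring if breeding at age x = l(x) × m_x:
  age 1: 0.32 × 431 = 137.920
  age 2: 0.17 × 812 = 138.040
  age 3: 0.05 × 3000 = 150.000
Maximum at age 3 (150.000).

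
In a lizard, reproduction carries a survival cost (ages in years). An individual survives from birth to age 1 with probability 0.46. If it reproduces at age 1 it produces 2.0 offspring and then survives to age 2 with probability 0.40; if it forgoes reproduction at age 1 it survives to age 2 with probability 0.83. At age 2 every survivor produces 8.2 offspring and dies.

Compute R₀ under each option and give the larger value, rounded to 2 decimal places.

breed at age 1: R₀ = 0.46 × (2.0 + 0.40 × 8.2) = 0.46 × 5.2800 = 2.4288
delay to age 2: R₀ = 0.46 × (0.83 × 8.2) = 0.46 × 6.8060 = 3.1308
Higher: delay to age 2 (3.1308).

3.13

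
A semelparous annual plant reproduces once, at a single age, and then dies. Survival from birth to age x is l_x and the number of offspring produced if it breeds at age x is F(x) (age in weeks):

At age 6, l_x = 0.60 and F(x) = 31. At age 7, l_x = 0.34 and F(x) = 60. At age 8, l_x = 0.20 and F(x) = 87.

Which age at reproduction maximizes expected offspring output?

Expected offspring if breeding at age x = l_x × F(x):
  age 6: 0.60 × 31 = 18.600
  age 7: 0.34 × 60 = 20.400
  age 8: 0.20 × 87 = 17.400
Maximum at age 7 (20.400).

7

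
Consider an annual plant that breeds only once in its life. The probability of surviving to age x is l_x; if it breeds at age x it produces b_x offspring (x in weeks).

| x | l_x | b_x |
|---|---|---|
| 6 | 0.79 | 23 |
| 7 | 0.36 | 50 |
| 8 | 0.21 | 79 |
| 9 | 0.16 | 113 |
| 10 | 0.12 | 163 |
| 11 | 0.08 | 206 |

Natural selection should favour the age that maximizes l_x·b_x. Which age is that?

Expected offspring if breeding at age x = l_x × b_x:
  age 6: 0.79 × 23 = 18.170
  age 7: 0.36 × 50 = 18.000
  age 8: 0.21 × 79 = 16.590
  age 9: 0.16 × 113 = 18.080
  age 10: 0.12 × 163 = 19.560
  age 11: 0.08 × 206 = 16.480
Maximum at age 10 (19.560).

10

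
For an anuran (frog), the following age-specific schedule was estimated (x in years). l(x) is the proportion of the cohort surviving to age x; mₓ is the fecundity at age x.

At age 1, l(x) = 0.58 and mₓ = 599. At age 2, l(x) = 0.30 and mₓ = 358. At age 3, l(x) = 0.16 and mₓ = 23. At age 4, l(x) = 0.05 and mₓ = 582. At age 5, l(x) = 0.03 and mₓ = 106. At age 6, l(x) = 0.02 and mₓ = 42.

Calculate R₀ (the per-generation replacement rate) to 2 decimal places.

491.62

R₀ = Σ l(x) mₓ:
  age 1: 0.58 × 599 = 347.4200
  age 2: 0.30 × 358 = 107.4000
  age 3: 0.16 × 23 = 3.6800
  age 4: 0.05 × 582 = 29.1000
  age 5: 0.03 × 106 = 3.1800
  age 6: 0.02 × 42 = 0.8400
R₀ = 347.4200 + 107.4000 + 3.6800 + 29.1000 + 3.1800 + 0.8400 = 491.6200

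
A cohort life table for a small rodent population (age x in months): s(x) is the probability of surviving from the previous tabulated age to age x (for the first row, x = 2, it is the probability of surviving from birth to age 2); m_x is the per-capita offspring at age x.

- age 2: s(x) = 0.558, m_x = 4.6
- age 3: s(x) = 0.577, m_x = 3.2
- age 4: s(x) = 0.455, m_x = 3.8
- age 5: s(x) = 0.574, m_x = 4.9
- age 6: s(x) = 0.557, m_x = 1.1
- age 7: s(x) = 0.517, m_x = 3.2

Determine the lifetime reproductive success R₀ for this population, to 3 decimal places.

Survivorship from birth: l_x = s_2·s_3·…·s_x.
  l_2 = 0.55800
  l_3 = 0.32197
  l_4 = 0.14649
  l_5 = 0.08409
  l_6 = 0.04684
  l_7 = 0.02421
R₀ = Σ l_x m_x:
  age 2: 0.55800 × 4.6 = 2.5668
  age 3: 0.32197 × 3.2 = 1.0303
  age 4: 0.14649 × 3.8 = 0.5567
  age 5: 0.08409 × 4.9 = 0.4120
  age 6: 0.04684 × 1.1 = 0.0515
  age 7: 0.02421 × 3.2 = 0.0775
R₀ = 2.5668 + 1.0303 + 0.5567 + 0.4120 + 0.0515 + 0.0775 = 4.6948

4.695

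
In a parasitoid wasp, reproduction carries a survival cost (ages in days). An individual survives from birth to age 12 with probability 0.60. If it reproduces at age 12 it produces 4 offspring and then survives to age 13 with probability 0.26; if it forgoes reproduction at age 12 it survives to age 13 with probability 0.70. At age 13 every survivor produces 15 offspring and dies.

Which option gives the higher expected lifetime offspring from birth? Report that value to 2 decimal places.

breed at age 12: R₀ = 0.60 × (4 + 0.26 × 15) = 0.60 × 7.9000 = 4.7400
delay to age 13: R₀ = 0.60 × (0.70 × 15) = 0.60 × 10.5000 = 6.3000
Higher: delay to age 13 (6.3000).

6.30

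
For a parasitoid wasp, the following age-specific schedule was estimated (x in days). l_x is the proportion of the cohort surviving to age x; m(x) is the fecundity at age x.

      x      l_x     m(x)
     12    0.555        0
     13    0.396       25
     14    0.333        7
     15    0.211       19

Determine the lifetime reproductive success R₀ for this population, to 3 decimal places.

16.240

R₀ = Σ l_x m(x):
  age 12: 0.555 × 0 = 0.0000
  age 13: 0.396 × 25 = 9.9000
  age 14: 0.333 × 7 = 2.3310
  age 15: 0.211 × 19 = 4.0090
R₀ = 0.0000 + 9.9000 + 2.3310 + 4.0090 = 16.2400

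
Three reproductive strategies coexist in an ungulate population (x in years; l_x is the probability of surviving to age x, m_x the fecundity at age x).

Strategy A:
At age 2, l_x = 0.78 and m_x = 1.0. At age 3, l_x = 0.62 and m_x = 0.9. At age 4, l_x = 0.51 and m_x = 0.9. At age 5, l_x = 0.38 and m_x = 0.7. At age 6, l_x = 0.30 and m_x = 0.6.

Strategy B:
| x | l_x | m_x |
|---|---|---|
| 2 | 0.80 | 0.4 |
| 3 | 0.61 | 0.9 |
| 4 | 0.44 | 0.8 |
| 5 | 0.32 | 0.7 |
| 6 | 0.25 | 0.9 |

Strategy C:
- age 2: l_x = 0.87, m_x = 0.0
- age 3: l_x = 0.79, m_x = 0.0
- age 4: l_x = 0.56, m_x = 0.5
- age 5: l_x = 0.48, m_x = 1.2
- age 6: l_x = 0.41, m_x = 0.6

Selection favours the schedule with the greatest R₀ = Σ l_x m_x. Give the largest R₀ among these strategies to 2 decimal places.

Strategy A: R₀ = 0.78×1.0 + 0.62×0.9 + 0.51×0.9 + 0.38×0.7 + 0.30×0.6 = 2.2430
Strategy B: R₀ = 0.80×0.4 + 0.61×0.9 + 0.44×0.8 + 0.32×0.7 + 0.25×0.9 = 1.6700
Strategy C: R₀ = 0.87×0.0 + 0.79×0.0 + 0.56×0.5 + 0.48×1.2 + 0.41×0.6 = 1.1020
Highest R₀: strategy A with 2.2430.

2.24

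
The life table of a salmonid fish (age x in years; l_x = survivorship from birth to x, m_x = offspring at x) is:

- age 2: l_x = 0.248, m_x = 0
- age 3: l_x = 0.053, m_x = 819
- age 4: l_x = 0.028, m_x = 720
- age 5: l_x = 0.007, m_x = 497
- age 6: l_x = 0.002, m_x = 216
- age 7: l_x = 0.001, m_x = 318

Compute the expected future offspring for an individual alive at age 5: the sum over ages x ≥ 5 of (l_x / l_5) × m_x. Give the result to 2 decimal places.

l_5 = 0.007. Conditional survival from age 5 to x is l_x / l_5.
  x=5: (0.007/0.007) × 497 = 497.0000
  x=6: (0.002/0.007) × 216 = 61.7143
  x=7: (0.001/0.007) × 318 = 45.4286
Sum = 497.0000 + 61.7143 + 45.4286 = 604.1429

604.14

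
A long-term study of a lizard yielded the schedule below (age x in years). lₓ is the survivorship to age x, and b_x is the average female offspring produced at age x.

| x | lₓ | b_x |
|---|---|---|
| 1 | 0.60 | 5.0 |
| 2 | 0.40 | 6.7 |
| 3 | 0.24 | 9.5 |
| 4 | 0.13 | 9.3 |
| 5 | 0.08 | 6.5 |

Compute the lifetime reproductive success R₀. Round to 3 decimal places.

R₀ = Σ lₓ b_x:
  age 1: 0.60 × 5.0 = 3.0000
  age 2: 0.40 × 6.7 = 2.6800
  age 3: 0.24 × 9.5 = 2.2800
  age 4: 0.13 × 9.3 = 1.2090
  age 5: 0.08 × 6.5 = 0.5200
R₀ = 3.0000 + 2.6800 + 2.2800 + 1.2090 + 0.5200 = 9.6890

9.689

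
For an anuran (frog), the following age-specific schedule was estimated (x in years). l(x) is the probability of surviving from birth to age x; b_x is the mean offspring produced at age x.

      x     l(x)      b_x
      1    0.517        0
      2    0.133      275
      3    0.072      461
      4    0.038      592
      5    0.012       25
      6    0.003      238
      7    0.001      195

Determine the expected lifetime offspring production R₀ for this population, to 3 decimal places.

93.472

R₀ = Σ l(x) b_x:
  age 1: 0.517 × 0 = 0.0000
  age 2: 0.133 × 275 = 36.5750
  age 3: 0.072 × 461 = 33.1920
  age 4: 0.038 × 592 = 22.4960
  age 5: 0.012 × 25 = 0.3000
  age 6: 0.003 × 238 = 0.7140
  age 7: 0.001 × 195 = 0.1950
R₀ = 0.0000 + 36.5750 + 33.1920 + 22.4960 + 0.3000 + 0.7140 + 0.1950 = 93.4720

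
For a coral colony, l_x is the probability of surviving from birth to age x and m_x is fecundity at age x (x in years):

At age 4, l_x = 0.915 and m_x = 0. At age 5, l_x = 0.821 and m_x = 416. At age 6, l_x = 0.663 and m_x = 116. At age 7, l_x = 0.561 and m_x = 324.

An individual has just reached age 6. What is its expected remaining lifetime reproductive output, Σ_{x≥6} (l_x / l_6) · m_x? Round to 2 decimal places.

l_6 = 0.663. Conditional survival from age 6 to x is l_x / l_6.
  x=6: (0.663/0.663) × 116 = 116.0000
  x=7: (0.561/0.663) × 324 = 274.1538
Sum = 116.0000 + 274.1538 = 390.1538

390.15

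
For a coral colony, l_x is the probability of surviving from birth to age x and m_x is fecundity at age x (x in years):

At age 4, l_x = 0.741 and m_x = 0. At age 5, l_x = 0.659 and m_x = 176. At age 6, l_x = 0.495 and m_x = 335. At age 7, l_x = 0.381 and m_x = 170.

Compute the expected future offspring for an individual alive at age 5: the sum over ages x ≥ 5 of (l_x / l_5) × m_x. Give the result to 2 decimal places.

l_5 = 0.659. Conditional survival from age 5 to x is l_x / l_5.
  x=5: (0.659/0.659) × 176 = 176.0000
  x=6: (0.495/0.659) × 335 = 251.6313
  x=7: (0.381/0.659) × 170 = 98.2853
Sum = 176.0000 + 251.6313 + 98.2853 = 525.9165

525.92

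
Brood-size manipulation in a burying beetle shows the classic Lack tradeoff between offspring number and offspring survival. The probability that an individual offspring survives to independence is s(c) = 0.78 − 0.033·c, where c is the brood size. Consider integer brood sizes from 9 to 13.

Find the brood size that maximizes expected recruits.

Expected recruits = c × s(c):
  c=9: 9 × 0.483 = 4.347
  c=10: 10 × 0.450 = 4.500
  c=11: 11 × 0.417 = 4.587
  c=12: 12 × 0.384 = 4.608
  c=13: 13 × 0.351 = 4.563
Maximum at c = 12 (4.608 recruits).

12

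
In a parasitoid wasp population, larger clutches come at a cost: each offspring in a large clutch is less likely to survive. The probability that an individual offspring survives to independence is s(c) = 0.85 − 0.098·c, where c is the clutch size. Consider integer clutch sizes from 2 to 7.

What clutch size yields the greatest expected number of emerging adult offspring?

Expected emerging adult offspring = c × s(c):
  c=2: 2 × 0.654 = 1.308
  c=3: 3 × 0.556 = 1.668
  c=4: 4 × 0.458 = 1.832
  c=5: 5 × 0.360 = 1.800
  c=6: 6 × 0.262 = 1.572
  c=7: 7 × 0.164 = 1.148
Maximum at c = 4 (1.832 emerging adult offspring).

4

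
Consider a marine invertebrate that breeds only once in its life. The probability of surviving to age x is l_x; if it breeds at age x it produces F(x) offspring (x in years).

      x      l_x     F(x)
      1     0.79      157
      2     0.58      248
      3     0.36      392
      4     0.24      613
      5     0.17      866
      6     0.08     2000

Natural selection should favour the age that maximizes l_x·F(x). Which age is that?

Expected offspring if breeding at age x = l_x × F(x):
  age 1: 0.79 × 157 = 124.030
  age 2: 0.58 × 248 = 143.840
  age 3: 0.36 × 392 = 141.120
  age 4: 0.24 × 613 = 147.120
  age 5: 0.17 × 866 = 147.220
  age 6: 0.08 × 2000 = 160.000
Maximum at age 6 (160.000).

6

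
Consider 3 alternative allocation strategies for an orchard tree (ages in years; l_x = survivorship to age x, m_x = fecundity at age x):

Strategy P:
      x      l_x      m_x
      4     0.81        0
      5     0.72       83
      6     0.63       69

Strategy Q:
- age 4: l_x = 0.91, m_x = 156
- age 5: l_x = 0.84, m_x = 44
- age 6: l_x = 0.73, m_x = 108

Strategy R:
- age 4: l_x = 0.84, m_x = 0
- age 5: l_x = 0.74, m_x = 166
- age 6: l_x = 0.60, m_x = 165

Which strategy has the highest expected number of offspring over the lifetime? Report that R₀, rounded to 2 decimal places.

257.76

Strategy P: R₀ = 0.81×0 + 0.72×83 + 0.63×69 = 103.2300
Strategy Q: R₀ = 0.91×156 + 0.84×44 + 0.73×108 = 257.7600
Strategy R: R₀ = 0.84×0 + 0.74×166 + 0.60×165 = 221.8400
Highest R₀: strategy Q with 257.7600.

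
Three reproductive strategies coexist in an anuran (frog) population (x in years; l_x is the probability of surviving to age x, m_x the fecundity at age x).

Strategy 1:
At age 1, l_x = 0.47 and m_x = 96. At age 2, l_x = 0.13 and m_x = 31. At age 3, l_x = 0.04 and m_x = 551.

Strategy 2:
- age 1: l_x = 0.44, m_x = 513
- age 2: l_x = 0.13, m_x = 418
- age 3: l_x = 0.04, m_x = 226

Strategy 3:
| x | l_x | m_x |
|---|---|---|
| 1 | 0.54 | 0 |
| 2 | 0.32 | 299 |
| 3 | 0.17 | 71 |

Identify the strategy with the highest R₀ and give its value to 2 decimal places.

Strategy 1: R₀ = 0.47×96 + 0.13×31 + 0.04×551 = 71.1900
Strategy 2: R₀ = 0.44×513 + 0.13×418 + 0.04×226 = 289.1000
Strategy 3: R₀ = 0.54×0 + 0.32×299 + 0.17×71 = 107.7500
Highest R₀: strategy 2 with 289.1000.

289.10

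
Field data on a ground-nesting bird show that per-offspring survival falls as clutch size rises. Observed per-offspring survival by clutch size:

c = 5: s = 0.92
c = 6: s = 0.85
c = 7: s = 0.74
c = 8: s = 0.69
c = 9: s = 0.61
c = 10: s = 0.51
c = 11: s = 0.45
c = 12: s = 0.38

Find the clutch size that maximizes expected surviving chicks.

Expected surviving chicks = c × s(c):
  c=5: 5 × 0.92 = 4.600
  c=6: 6 × 0.85 = 5.100
  c=7: 7 × 0.74 = 5.180
  c=8: 8 × 0.69 = 5.520
  c=9: 9 × 0.61 = 5.490
  c=10: 10 × 0.51 = 5.100
  c=11: 11 × 0.45 = 4.950
  c=12: 12 × 0.38 = 4.560
Maximum at c = 8 (5.520 surviving chicks).

8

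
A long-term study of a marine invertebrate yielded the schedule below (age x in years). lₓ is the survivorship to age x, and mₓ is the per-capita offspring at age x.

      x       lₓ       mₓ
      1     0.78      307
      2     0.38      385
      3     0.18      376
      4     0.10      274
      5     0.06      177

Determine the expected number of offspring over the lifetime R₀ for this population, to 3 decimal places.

491.460

R₀ = Σ lₓ mₓ:
  age 1: 0.78 × 307 = 239.4600
  age 2: 0.38 × 385 = 146.3000
  age 3: 0.18 × 376 = 67.6800
  age 4: 0.10 × 274 = 27.4000
  age 5: 0.06 × 177 = 10.6200
R₀ = 239.4600 + 146.3000 + 67.6800 + 27.4000 + 10.6200 = 491.4600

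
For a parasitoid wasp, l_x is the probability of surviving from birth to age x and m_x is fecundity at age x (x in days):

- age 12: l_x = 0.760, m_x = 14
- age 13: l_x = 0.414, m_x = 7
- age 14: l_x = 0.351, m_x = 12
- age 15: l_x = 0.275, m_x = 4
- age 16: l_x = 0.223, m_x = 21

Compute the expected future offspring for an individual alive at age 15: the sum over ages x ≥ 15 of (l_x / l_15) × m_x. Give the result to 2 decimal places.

l_15 = 0.275. Conditional survival from age 15 to x is l_x / l_15.
  x=15: (0.275/0.275) × 4 = 4.0000
  x=16: (0.223/0.275) × 21 = 17.0291
Sum = 4.0000 + 17.0291 = 21.0291

21.03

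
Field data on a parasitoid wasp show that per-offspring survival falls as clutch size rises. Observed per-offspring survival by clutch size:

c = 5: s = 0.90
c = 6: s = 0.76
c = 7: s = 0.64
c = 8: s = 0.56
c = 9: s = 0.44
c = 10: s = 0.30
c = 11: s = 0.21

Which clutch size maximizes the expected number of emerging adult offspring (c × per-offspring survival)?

Expected emerging adult offspring = c × s(c):
  c=5: 5 × 0.90 = 4.500
  c=6: 6 × 0.76 = 4.560
  c=7: 7 × 0.64 = 4.480
  c=8: 8 × 0.56 = 4.480
  c=9: 9 × 0.44 = 3.960
  c=10: 10 × 0.30 = 3.000
  c=11: 11 × 0.21 = 2.310
Maximum at c = 6 (4.560 emerging adult offspring).

6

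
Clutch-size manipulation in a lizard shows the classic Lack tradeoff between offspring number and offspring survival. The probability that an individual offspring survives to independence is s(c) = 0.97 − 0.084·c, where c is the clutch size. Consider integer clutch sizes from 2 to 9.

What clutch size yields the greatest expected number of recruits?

6

Expected recruits = c × s(c):
  c=2: 2 × 0.802 = 1.604
  c=3: 3 × 0.718 = 2.154
  c=4: 4 × 0.634 = 2.536
  c=5: 5 × 0.550 = 2.750
  c=6: 6 × 0.466 = 2.796
  c=7: 7 × 0.382 = 2.674
  c=8: 8 × 0.298 = 2.384
  c=9: 9 × 0.214 = 1.926
Maximum at c = 6 (2.796 recruits).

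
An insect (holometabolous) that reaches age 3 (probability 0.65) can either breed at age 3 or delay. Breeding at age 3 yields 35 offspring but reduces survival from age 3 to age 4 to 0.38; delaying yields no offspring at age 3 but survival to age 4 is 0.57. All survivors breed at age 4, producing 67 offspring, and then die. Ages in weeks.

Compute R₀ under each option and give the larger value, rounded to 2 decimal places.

39.30

breed at age 3: R₀ = 0.65 × (35 + 0.38 × 67) = 0.65 × 60.4600 = 39.2990
delay to age 4: R₀ = 0.65 × (0.57 × 67) = 0.65 × 38.1900 = 24.8235
Higher: breed at age 3 (39.2990).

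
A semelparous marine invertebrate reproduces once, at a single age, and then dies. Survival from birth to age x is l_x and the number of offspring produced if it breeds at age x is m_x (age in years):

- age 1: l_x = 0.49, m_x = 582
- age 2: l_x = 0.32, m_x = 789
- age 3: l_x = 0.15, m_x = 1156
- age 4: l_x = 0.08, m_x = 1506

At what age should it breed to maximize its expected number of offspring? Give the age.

Expected offspring if breeding at age x = l_x × m_x:
  age 1: 0.49 × 582 = 285.180
  age 2: 0.32 × 789 = 252.480
  age 3: 0.15 × 1156 = 173.400
  age 4: 0.08 × 1506 = 120.480
Maximum at age 1 (285.180).

1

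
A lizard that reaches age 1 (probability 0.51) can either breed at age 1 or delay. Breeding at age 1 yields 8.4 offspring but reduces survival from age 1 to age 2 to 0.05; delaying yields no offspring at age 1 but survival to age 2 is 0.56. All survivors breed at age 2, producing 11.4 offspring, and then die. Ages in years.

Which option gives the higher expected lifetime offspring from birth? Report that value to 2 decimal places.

4.57

breed at age 1: R₀ = 0.51 × (8.4 + 0.05 × 11.4) = 0.51 × 8.9700 = 4.5747
delay to age 2: R₀ = 0.51 × (0.56 × 11.4) = 0.51 × 6.3840 = 3.2558
Higher: breed at age 1 (4.5747).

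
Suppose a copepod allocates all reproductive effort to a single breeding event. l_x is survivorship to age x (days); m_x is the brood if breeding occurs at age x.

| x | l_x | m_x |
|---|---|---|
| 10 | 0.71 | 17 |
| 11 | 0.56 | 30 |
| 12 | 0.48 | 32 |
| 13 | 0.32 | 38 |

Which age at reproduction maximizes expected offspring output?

Expected offspring if breeding at age x = l_x × m_x:
  age 10: 0.71 × 17 = 12.070
  age 11: 0.56 × 30 = 16.800
  age 12: 0.48 × 32 = 15.360
  age 13: 0.32 × 38 = 12.160
Maximum at age 11 (16.800).

11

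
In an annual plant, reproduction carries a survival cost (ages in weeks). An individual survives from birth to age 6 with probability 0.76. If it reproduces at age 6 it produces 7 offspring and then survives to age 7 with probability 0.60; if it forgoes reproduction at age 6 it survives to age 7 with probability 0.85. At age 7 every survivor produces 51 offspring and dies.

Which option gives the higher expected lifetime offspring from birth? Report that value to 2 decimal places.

breed at age 6: R₀ = 0.76 × (7 + 0.60 × 51) = 0.76 × 37.6000 = 28.5760
delay to age 7: R₀ = 0.76 × (0.85 × 51) = 0.76 × 43.3500 = 32.9460
Higher: delay to age 7 (32.9460).

32.95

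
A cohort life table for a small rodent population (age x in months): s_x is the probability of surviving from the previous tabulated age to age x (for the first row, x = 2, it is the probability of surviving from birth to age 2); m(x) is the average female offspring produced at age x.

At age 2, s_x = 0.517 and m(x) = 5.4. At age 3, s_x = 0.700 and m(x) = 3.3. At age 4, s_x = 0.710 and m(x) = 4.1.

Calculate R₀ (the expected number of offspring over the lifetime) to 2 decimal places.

5.04

Survivorship from birth: l_x = s_2·s_3·…·s_x.
  l_2 = 0.51700
  l_3 = 0.36190
  l_4 = 0.25695
R₀ = Σ l_x m(x):
  age 2: 0.51700 × 5.4 = 2.7918
  age 3: 0.36190 × 3.3 = 1.1943
  age 4: 0.25695 × 4.1 = 1.0535
R₀ = 2.7918 + 1.1943 + 1.0535 = 5.0396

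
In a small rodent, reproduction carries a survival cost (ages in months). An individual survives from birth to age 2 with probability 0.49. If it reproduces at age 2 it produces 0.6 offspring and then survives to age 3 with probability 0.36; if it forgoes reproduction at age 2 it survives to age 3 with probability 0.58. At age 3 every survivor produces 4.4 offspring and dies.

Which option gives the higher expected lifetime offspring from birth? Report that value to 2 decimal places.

breed at age 2: R₀ = 0.49 × (0.6 + 0.36 × 4.4) = 0.49 × 2.1840 = 1.0702
delay to age 3: R₀ = 0.49 × (0.58 × 4.4) = 0.49 × 2.5520 = 1.2505
Higher: delay to age 3 (1.2505).

1.25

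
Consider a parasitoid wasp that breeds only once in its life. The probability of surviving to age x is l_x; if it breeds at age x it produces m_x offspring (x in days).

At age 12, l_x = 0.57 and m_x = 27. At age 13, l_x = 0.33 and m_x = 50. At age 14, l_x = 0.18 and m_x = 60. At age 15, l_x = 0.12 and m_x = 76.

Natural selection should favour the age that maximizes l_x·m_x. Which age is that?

13

Expected offspring if breeding at age x = l_x × m_x:
  age 12: 0.57 × 27 = 15.390
  age 13: 0.33 × 50 = 16.500
  age 14: 0.18 × 60 = 10.800
  age 15: 0.12 × 76 = 9.120
Maximum at age 13 (16.500).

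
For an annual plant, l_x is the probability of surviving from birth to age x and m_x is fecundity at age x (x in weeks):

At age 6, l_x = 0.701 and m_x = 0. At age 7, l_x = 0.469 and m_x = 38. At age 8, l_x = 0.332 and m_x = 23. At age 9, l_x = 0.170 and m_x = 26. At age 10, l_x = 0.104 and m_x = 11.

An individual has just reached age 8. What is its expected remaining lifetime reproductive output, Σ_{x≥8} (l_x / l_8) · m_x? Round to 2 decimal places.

l_8 = 0.332. Conditional survival from age 8 to x is l_x / l_8.
  x=8: (0.332/0.332) × 23 = 23.0000
  x=9: (0.170/0.332) × 26 = 13.3133
  x=10: (0.104/0.332) × 11 = 3.4458
Sum = 23.0000 + 13.3133 + 3.4458 = 39.7590

39.76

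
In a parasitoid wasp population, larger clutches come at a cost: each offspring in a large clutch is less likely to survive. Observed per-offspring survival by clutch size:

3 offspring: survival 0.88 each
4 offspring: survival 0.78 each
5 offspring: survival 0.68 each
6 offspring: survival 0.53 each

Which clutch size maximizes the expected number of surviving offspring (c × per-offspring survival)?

Expected surviving offspring = c × s(c):
  c=3: 3 × 0.88 = 2.640
  c=4: 4 × 0.78 = 3.120
  c=5: 5 × 0.68 = 3.400
  c=6: 6 × 0.53 = 3.180
Maximum at c = 5 (3.400 surviving offspring).

5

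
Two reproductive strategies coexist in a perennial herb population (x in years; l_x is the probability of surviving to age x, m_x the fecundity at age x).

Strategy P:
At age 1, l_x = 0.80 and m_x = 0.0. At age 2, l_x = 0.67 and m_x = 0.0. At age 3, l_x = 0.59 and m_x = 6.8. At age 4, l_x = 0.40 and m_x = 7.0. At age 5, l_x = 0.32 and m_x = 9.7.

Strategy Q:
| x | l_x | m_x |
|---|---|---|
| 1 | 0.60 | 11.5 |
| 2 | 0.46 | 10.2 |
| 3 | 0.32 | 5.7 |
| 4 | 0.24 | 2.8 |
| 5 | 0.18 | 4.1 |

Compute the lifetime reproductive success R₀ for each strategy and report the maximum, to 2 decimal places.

14.83

Strategy P: R₀ = 0.80×0.0 + 0.67×0.0 + 0.59×6.8 + 0.40×7.0 + 0.32×9.7 = 9.9160
Strategy Q: R₀ = 0.60×11.5 + 0.46×10.2 + 0.32×5.7 + 0.24×2.8 + 0.18×4.1 = 14.8260
Highest R₀: strategy Q with 14.8260.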